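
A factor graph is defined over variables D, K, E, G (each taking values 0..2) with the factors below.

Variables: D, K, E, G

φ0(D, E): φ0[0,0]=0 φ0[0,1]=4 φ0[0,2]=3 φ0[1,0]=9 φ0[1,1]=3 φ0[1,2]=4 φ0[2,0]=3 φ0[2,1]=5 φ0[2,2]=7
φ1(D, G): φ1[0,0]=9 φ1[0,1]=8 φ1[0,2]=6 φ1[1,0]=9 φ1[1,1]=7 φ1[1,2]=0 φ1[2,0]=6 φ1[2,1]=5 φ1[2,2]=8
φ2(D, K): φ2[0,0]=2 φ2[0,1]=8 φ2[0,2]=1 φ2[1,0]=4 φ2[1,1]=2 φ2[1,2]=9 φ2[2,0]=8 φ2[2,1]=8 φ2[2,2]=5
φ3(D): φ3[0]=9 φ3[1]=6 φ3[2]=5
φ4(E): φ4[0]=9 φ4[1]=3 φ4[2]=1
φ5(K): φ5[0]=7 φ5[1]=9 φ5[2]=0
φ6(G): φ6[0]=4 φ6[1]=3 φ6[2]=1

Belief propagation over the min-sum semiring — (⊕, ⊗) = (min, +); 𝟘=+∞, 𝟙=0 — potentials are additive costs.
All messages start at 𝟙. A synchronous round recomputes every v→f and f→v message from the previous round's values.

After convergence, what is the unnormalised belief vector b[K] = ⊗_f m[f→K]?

b[K] = [23, 23, 21]

init: all messages = 𝟙 over 3 values
r1 m[φ0→D] = [0, 3, 3]
r1 m[φ0→E] = [0, 3, 3]
r1 m[φ1→D] = [6, 0, 5]
r1 m[φ1→G] = [6, 5, 0]
r1 m[φ2→D] = [1, 2, 5]
r1 m[φ2→K] = [2, 2, 1]
r1 m[φ3→D] = [9, 6, 5]
r1 m[φ4→E] = [9, 3, 1]
r1 m[φ5→K] = [7, 9, 0]
r1 m[φ6→G] = [4, 3, 1]
r1 m[D→φ0] = [0, 0, 0]
r1 m[D→φ1] = [0, 0, 0]
r1 m[D→φ2] = [0, 0, 0]
r1 m[D→φ3] = [0, 0, 0]
r1 m[K→φ2] = [0, 0, 0]
r1 m[K→φ5] = [0, 0, 0]
r1 m[E→φ0] = [0, 0, 0]
r1 m[E→φ4] = [0, 0, 0]
r1 m[G→φ1] = [0, 0, 0]
r1 m[G→φ6] = [0, 0, 0]
r2 m[φ0→D] = [0, 3, 3]
r2 m[φ0→E] = [0, 3, 3]
r2 m[φ1→D] = [6, 0, 5]
r2 m[φ1→G] = [6, 5, 0]
r2 m[φ2→D] = [1, 2, 5]
r2 m[φ2→K] = [2, 2, 1]
r2 m[φ3→D] = [9, 6, 5]
r2 m[φ4→E] = [9, 3, 1]
r2 m[φ5→K] = [7, 9, 0]
r2 m[φ6→G] = [4, 3, 1]
r2 m[D→φ0] = [16, 8, 15]
r2 m[D→φ1] = [10, 11, 13]
r2 m[D→φ2] = [15, 9, 13]
r2 m[D→φ3] = [7, 5, 13]
r2 m[K→φ2] = [7, 9, 0]
r2 m[K→φ5] = [2, 2, 1]
r2 m[E→φ0] = [9, 3, 1]
r2 m[E→φ4] = [0, 3, 3]
r2 m[G→φ1] = [4, 3, 1]
r2 m[G→φ6] = [6, 5, 0]
r3 m[φ0→D] = [4, 5, 8]
r3 m[φ0→E] = [16, 11, 12]
r3 m[φ1→D] = [7, 1, 8]
r3 m[φ1→G] = [19, 18, 11]
r3 m[φ2→D] = [1, 9, 5]
r3 m[φ2→K] = [13, 11, 16]
r3 m[φ3→D] = [9, 6, 5]
r3 m[φ4→E] = [9, 3, 1]
r3 m[φ5→K] = [7, 9, 0]
r3 m[φ6→G] = [4, 3, 1]
r3 m[D→φ0] = [16, 8, 15]
r3 m[D→φ1] = [10, 11, 13]
r3 m[D→φ2] = [15, 9, 13]
r3 m[D→φ3] = [7, 5, 13]
r3 m[K→φ2] = [7, 9, 0]
r3 m[K→φ5] = [2, 2, 1]
r3 m[E→φ0] = [9, 3, 1]
r3 m[E→φ4] = [0, 3, 3]
r3 m[G→φ1] = [4, 3, 1]
r3 m[G→φ6] = [6, 5, 0]
r4 m[φ0→D] = [4, 5, 8]
r4 m[φ0→E] = [16, 11, 12]
r4 m[φ1→D] = [7, 1, 8]
r4 m[φ1→G] = [19, 18, 11]
r4 m[φ2→D] = [1, 9, 5]
r4 m[φ2→K] = [13, 11, 16]
r4 m[φ3→D] = [9, 6, 5]
r4 m[φ4→E] = [9, 3, 1]
r4 m[φ5→K] = [7, 9, 0]
r4 m[φ6→G] = [4, 3, 1]
r4 m[D→φ0] = [17, 16, 18]
r4 m[D→φ1] = [14, 20, 18]
r4 m[D→φ2] = [20, 12, 21]
r4 m[D→φ3] = [12, 15, 21]
r4 m[K→φ2] = [7, 9, 0]
r4 m[K→φ5] = [13, 11, 16]
r4 m[E→φ0] = [9, 3, 1]
r4 m[E→φ4] = [16, 11, 12]
r4 m[G→φ1] = [4, 3, 1]
r4 m[G→φ6] = [19, 18, 11]
r5 m[φ0→D] = [4, 5, 8]
r5 m[φ0→E] = [17, 19, 20]
r5 m[φ1→D] = [7, 1, 8]
r5 m[φ1→G] = [23, 22, 20]
r5 m[φ2→D] = [1, 9, 5]
r5 m[φ2→K] = [16, 14, 21]
r5 m[φ3→D] = [9, 6, 5]
r5 m[φ4→E] = [9, 3, 1]
r5 m[φ5→K] = [7, 9, 0]
r5 m[φ6→G] = [4, 3, 1]
r5 m[D→φ0] = [17, 16, 18]
r5 m[D→φ1] = [14, 20, 18]
r5 m[D→φ2] = [20, 12, 21]
r5 m[D→φ3] = [12, 15, 21]
r5 m[K→φ2] = [7, 9, 0]
r5 m[K→φ5] = [13, 11, 16]
r5 m[E→φ0] = [9, 3, 1]
r5 m[E→φ4] = [16, 11, 12]
r5 m[G→φ1] = [4, 3, 1]
r5 m[G→φ6] = [19, 18, 11]
r6 m[φ0→D] = [4, 5, 8]
r6 m[φ0→E] = [17, 19, 20]
r6 m[φ1→D] = [7, 1, 8]
r6 m[φ1→G] = [23, 22, 20]
r6 m[φ2→D] = [1, 9, 5]
r6 m[φ2→K] = [16, 14, 21]
r6 m[φ3→D] = [9, 6, 5]
r6 m[φ4→E] = [9, 3, 1]
r6 m[φ5→K] = [7, 9, 0]
r6 m[φ6→G] = [4, 3, 1]
r6 m[D→φ0] = [17, 16, 18]
r6 m[D→φ1] = [14, 20, 18]
r6 m[D→φ2] = [20, 12, 21]
r6 m[D→φ3] = [12, 15, 21]
r6 m[K→φ2] = [7, 9, 0]
r6 m[K→φ5] = [16, 14, 21]
r6 m[E→φ0] = [9, 3, 1]
r6 m[E→φ4] = [17, 19, 20]
r6 m[G→φ1] = [4, 3, 1]
r6 m[G→φ6] = [23, 22, 20]
r7 m[φ0→D] = [4, 5, 8]
r7 m[φ0→E] = [17, 19, 20]
r7 m[φ1→D] = [7, 1, 8]
r7 m[φ1→G] = [23, 22, 20]
r7 m[φ2→D] = [1, 9, 5]
r7 m[φ2→K] = [16, 14, 21]
r7 m[φ3→D] = [9, 6, 5]
r7 m[φ4→E] = [9, 3, 1]
r7 m[φ5→K] = [7, 9, 0]
r7 m[φ6→G] = [4, 3, 1]
r7 m[D→φ0] = [17, 16, 18]
r7 m[D→φ1] = [14, 20, 18]
r7 m[D→φ2] = [20, 12, 21]
r7 m[D→φ3] = [12, 15, 21]
r7 m[K→φ2] = [7, 9, 0]
r7 m[K→φ5] = [16, 14, 21]
r7 m[E→φ0] = [9, 3, 1]
r7 m[E→φ4] = [17, 19, 20]
r7 m[G→φ1] = [4, 3, 1]
r7 m[G→φ6] = [23, 22, 20]
fixed point reached at round 7
b[K] = ⊗ incoming = [23, 23, 21]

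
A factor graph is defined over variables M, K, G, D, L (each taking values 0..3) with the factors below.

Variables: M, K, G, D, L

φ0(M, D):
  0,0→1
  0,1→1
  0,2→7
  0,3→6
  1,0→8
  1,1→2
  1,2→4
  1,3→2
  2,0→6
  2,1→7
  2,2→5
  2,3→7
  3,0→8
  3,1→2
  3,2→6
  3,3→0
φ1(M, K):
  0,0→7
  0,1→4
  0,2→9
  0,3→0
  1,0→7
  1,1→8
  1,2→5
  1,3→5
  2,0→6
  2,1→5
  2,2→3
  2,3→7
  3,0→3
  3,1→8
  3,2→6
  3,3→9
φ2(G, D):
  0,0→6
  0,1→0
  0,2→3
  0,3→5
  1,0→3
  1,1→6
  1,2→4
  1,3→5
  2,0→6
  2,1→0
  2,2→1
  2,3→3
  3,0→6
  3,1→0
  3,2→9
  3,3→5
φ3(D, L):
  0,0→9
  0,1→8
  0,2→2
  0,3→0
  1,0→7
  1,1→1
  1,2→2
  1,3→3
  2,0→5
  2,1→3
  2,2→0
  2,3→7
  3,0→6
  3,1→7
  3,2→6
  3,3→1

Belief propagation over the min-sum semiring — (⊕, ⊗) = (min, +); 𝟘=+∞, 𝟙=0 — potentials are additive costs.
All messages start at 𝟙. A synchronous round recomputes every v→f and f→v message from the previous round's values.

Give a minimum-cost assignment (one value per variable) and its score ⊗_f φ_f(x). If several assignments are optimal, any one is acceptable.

assignment: (M=0, K=3, G=0, D=1, L=1); score = 2

init: all messages = 𝟙 over 4 values
r1 m[φ0→M] = [1, 2, 5, 0]
r1 m[φ0→D] = [1, 1, 4, 0]
r1 m[φ1→M] = [0, 5, 3, 3]
r1 m[φ1→K] = [3, 4, 3, 0]
r1 m[φ2→G] = [0, 3, 0, 0]
r1 m[φ2→D] = [3, 0, 1, 3]
r1 m[φ3→D] = [0, 1, 0, 1]
r1 m[φ3→L] = [5, 1, 0, 0]
r1 m[M→φ0] = [0, 0, 0, 0]
r1 m[M→φ1] = [0, 0, 0, 0]
r1 m[K→φ1] = [0, 0, 0, 0]
r1 m[G→φ2] = [0, 0, 0, 0]
r1 m[D→φ0] = [0, 0, 0, 0]
r1 m[D→φ2] = [0, 0, 0, 0]
r1 m[D→φ3] = [0, 0, 0, 0]
r1 m[L→φ3] = [0, 0, 0, 0]
r2 m[φ0→M] = [1, 2, 5, 0]
r2 m[φ0→D] = [1, 1, 4, 0]
r2 m[φ1→M] = [0, 5, 3, 3]
r2 m[φ1→K] = [3, 4, 3, 0]
r2 m[φ2→G] = [0, 3, 0, 0]
r2 m[φ2→D] = [3, 0, 1, 3]
r2 m[φ3→D] = [0, 1, 0, 1]
r2 m[φ3→L] = [5, 1, 0, 0]
r2 m[M→φ0] = [0, 5, 3, 3]
r2 m[M→φ1] = [1, 2, 5, 0]
r2 m[K→φ1] = [0, 0, 0, 0]
r2 m[G→φ2] = [0, 0, 0, 0]
r2 m[D→φ0] = [3, 1, 1, 4]
r2 m[D→φ2] = [1, 2, 4, 1]
r2 m[D→φ3] = [4, 1, 5, 3]
r2 m[L→φ3] = [0, 0, 0, 0]
r3 m[φ0→M] = [2, 3, 6, 3]
r3 m[φ0→D] = [1, 1, 7, 3]
r3 m[φ1→M] = [0, 5, 3, 3]
r3 m[φ1→K] = [3, 5, 6, 1]
r3 m[φ2→G] = [2, 4, 2, 2]
r3 m[φ2→D] = [3, 0, 1, 3]
r3 m[φ3→D] = [0, 1, 0, 1]
r3 m[φ3→L] = [8, 2, 3, 4]
r3 m[M→φ0] = [0, 5, 3, 3]
r3 m[M→φ1] = [1, 2, 5, 0]
r3 m[K→φ1] = [0, 0, 0, 0]
r3 m[G→φ2] = [0, 0, 0, 0]
r3 m[D→φ0] = [3, 1, 1, 4]
r3 m[D→φ2] = [1, 2, 4, 1]
r3 m[D→φ3] = [4, 1, 5, 3]
r3 m[L→φ3] = [0, 0, 0, 0]
r4 m[φ0→M] = [2, 3, 6, 3]
r4 m[φ0→D] = [1, 1, 7, 3]
r4 m[φ1→M] = [0, 5, 3, 3]
r4 m[φ1→K] = [3, 5, 6, 1]
r4 m[φ2→G] = [2, 4, 2, 2]
r4 m[φ2→D] = [3, 0, 1, 3]
r4 m[φ3→D] = [0, 1, 0, 1]
r4 m[φ3→L] = [8, 2, 3, 4]
r4 m[M→φ0] = [0, 5, 3, 3]
r4 m[M→φ1] = [2, 3, 6, 3]
r4 m[K→φ1] = [0, 0, 0, 0]
r4 m[G→φ2] = [0, 0, 0, 0]
r4 m[D→φ0] = [3, 1, 1, 4]
r4 m[D→φ2] = [1, 2, 7, 4]
r4 m[D→φ3] = [4, 1, 8, 6]
r4 m[L→φ3] = [0, 0, 0, 0]
r5 m[φ0→M] = [2, 3, 6, 3]
r5 m[φ0→D] = [1, 1, 7, 3]
r5 m[φ1→M] = [0, 5, 3, 3]
r5 m[φ1→K] = [6, 6, 8, 2]
r5 m[φ2→G] = [2, 4, 2, 2]
r5 m[φ2→D] = [3, 0, 1, 3]
r5 m[φ3→D] = [0, 1, 0, 1]
r5 m[φ3→L] = [8, 2, 3, 4]
r5 m[M→φ0] = [0, 5, 3, 3]
r5 m[M→φ1] = [2, 3, 6, 3]
r5 m[K→φ1] = [0, 0, 0, 0]
r5 m[G→φ2] = [0, 0, 0, 0]
r5 m[D→φ0] = [3, 1, 1, 4]
r5 m[D→φ2] = [1, 2, 7, 4]
r5 m[D→φ3] = [4, 1, 8, 6]
r5 m[L→φ3] = [0, 0, 0, 0]
r6 m[φ0→M] = [2, 3, 6, 3]
r6 m[φ0→D] = [1, 1, 7, 3]
r6 m[φ1→M] = [0, 5, 3, 3]
r6 m[φ1→K] = [6, 6, 8, 2]
r6 m[φ2→G] = [2, 4, 2, 2]
r6 m[φ2→D] = [3, 0, 1, 3]
r6 m[φ3→D] = [0, 1, 0, 1]
r6 m[φ3→L] = [8, 2, 3, 4]
r6 m[M→φ0] = [0, 5, 3, 3]
r6 m[M→φ1] = [2, 3, 6, 3]
r6 m[K→φ1] = [0, 0, 0, 0]
r6 m[G→φ2] = [0, 0, 0, 0]
r6 m[D→φ0] = [3, 1, 1, 4]
r6 m[D→φ2] = [1, 2, 7, 4]
r6 m[D→φ3] = [4, 1, 8, 6]
r6 m[L→φ3] = [0, 0, 0, 0]
fixed point reached at round 6
traceback from M: (M=0, K=3, G=0, D=1, L=1), score=2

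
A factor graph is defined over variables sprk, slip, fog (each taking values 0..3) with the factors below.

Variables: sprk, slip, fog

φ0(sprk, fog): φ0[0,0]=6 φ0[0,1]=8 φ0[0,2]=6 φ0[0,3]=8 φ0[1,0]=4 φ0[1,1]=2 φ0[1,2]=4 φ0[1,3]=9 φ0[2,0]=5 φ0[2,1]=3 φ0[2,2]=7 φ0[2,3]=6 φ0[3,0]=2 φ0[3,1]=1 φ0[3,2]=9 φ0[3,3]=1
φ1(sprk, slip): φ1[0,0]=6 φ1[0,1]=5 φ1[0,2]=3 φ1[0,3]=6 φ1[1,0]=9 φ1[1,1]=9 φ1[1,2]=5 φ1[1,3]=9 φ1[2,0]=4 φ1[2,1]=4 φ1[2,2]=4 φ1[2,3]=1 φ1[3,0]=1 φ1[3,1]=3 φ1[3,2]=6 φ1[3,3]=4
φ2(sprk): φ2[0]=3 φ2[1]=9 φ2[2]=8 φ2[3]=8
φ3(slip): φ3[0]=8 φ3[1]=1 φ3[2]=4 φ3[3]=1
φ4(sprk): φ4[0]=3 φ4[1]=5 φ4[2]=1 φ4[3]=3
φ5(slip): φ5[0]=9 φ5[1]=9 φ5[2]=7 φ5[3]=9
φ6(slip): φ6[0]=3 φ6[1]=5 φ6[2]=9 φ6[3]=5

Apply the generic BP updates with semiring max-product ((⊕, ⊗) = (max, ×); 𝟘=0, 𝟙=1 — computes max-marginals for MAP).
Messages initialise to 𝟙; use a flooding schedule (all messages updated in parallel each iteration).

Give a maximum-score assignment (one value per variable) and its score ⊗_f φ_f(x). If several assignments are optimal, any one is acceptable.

init: all messages = 𝟙 over 4 values
r1 m[φ0→sprk] = [8, 9, 7, 9]
r1 m[φ0→fog] = [6, 8, 9, 9]
r1 m[φ1→sprk] = [6, 9, 4, 6]
r1 m[φ1→slip] = [9, 9, 6, 9]
r1 m[φ2→sprk] = [3, 9, 8, 8]
r1 m[φ3→slip] = [8, 1, 4, 1]
r1 m[φ4→sprk] = [3, 5, 1, 3]
r1 m[φ5→slip] = [9, 9, 7, 9]
r1 m[φ6→slip] = [3, 5, 9, 5]
r1 m[sprk→φ0] = [1, 1, 1, 1]
r1 m[sprk→φ1] = [1, 1, 1, 1]
r1 m[sprk→φ2] = [1, 1, 1, 1]
r1 m[sprk→φ4] = [1, 1, 1, 1]
r1 m[slip→φ1] = [1, 1, 1, 1]
r1 m[slip→φ3] = [1, 1, 1, 1]
r1 m[slip→φ5] = [1, 1, 1, 1]
r1 m[slip→φ6] = [1, 1, 1, 1]
r1 m[fog→φ0] = [1, 1, 1, 1]
r2 m[φ0→sprk] = [8, 9, 7, 9]
r2 m[φ0→fog] = [6, 8, 9, 9]
r2 m[φ1→sprk] = [6, 9, 4, 6]
r2 m[φ1→slip] = [9, 9, 6, 9]
r2 m[φ2→sprk] = [3, 9, 8, 8]
r2 m[φ3→slip] = [8, 1, 4, 1]
r2 m[φ4→sprk] = [3, 5, 1, 3]
r2 m[φ5→slip] = [9, 9, 7, 9]
r2 m[φ6→slip] = [3, 5, 9, 5]
r2 m[sprk→φ0] = [54, 405, 32, 144]
r2 m[sprk→φ1] = [72, 405, 56, 216]
r2 m[sprk→φ2] = [144, 405, 28, 162]
r2 m[sprk→φ4] = [144, 729, 224, 432]
r2 m[slip→φ1] = [216, 45, 252, 45]
r2 m[slip→φ3] = [243, 405, 378, 405]
r2 m[slip→φ5] = [216, 45, 216, 45]
r2 m[slip→φ6] = [648, 81, 168, 81]
r2 m[fog→φ0] = [1, 1, 1, 1]
r3 m[φ0→sprk] = [8, 9, 7, 9]
r3 m[φ0→fog] = [1620, 810, 1620, 3645]
r3 m[φ1→sprk] = [1296, 1944, 1008, 1512]
r3 m[φ1→slip] = [3645, 3645, 2025, 3645]
r3 m[φ2→sprk] = [3, 9, 8, 8]
r3 m[φ3→slip] = [8, 1, 4, 1]
r3 m[φ4→sprk] = [3, 5, 1, 3]
r3 m[φ5→slip] = [9, 9, 7, 9]
r3 m[φ6→slip] = [3, 5, 9, 5]
r3 m[sprk→φ0] = [54, 405, 32, 144]
r3 m[sprk→φ1] = [72, 405, 56, 216]
r3 m[sprk→φ2] = [144, 405, 28, 162]
r3 m[sprk→φ4] = [144, 729, 224, 432]
r3 m[slip→φ1] = [216, 45, 252, 45]
r3 m[slip→φ3] = [243, 405, 378, 405]
r3 m[slip→φ5] = [216, 45, 216, 45]
r3 m[slip→φ6] = [648, 81, 168, 81]
r3 m[fog→φ0] = [1, 1, 1, 1]
r4 m[φ0→sprk] = [8, 9, 7, 9]
r4 m[φ0→fog] = [1620, 810, 1620, 3645]
r4 m[φ1→sprk] = [1296, 1944, 1008, 1512]
r4 m[φ1→slip] = [3645, 3645, 2025, 3645]
r4 m[φ2→sprk] = [3, 9, 8, 8]
r4 m[φ3→slip] = [8, 1, 4, 1]
r4 m[φ4→sprk] = [3, 5, 1, 3]
r4 m[φ5→slip] = [9, 9, 7, 9]
r4 m[φ6→slip] = [3, 5, 9, 5]
r4 m[sprk→φ0] = [11664, 87480, 8064, 36288]
r4 m[sprk→φ1] = [72, 405, 56, 216]
r4 m[sprk→φ2] = [31104, 87480, 7056, 40824]
r4 m[sprk→φ4] = [31104, 157464, 56448, 108864]
r4 m[slip→φ1] = [216, 45, 252, 45]
r4 m[slip→φ3] = [98415, 164025, 127575, 164025]
r4 m[slip→φ5] = [87480, 18225, 72900, 18225]
r4 m[slip→φ6] = [262440, 32805, 56700, 32805]
r4 m[fog→φ0] = [1, 1, 1, 1]
r5 m[φ0→sprk] = [8, 9, 7, 9]
r5 m[φ0→fog] = [349920, 174960, 349920, 787320]
r5 m[φ1→sprk] = [1296, 1944, 1008, 1512]
r5 m[φ1→slip] = [3645, 3645, 2025, 3645]
r5 m[φ2→sprk] = [3, 9, 8, 8]
r5 m[φ3→slip] = [8, 1, 4, 1]
r5 m[φ4→sprk] = [3, 5, 1, 3]
r5 m[φ5→slip] = [9, 9, 7, 9]
r5 m[φ6→slip] = [3, 5, 9, 5]
r5 m[sprk→φ0] = [11664, 87480, 8064, 36288]
r5 m[sprk→φ1] = [72, 405, 56, 216]
r5 m[sprk→φ2] = [31104, 87480, 7056, 40824]
r5 m[sprk→φ4] = [31104, 157464, 56448, 108864]
r5 m[slip→φ1] = [216, 45, 252, 45]
r5 m[slip→φ3] = [98415, 164025, 127575, 164025]
r5 m[slip→φ5] = [87480, 18225, 72900, 18225]
r5 m[slip→φ6] = [262440, 32805, 56700, 32805]
r5 m[fog→φ0] = [1, 1, 1, 1]
r6 m[φ0→sprk] = [8, 9, 7, 9]
r6 m[φ0→fog] = [349920, 174960, 349920, 787320]
r6 m[φ1→sprk] = [1296, 1944, 1008, 1512]
r6 m[φ1→slip] = [3645, 3645, 2025, 3645]
r6 m[φ2→sprk] = [3, 9, 8, 8]
r6 m[φ3→slip] = [8, 1, 4, 1]
r6 m[φ4→sprk] = [3, 5, 1, 3]
r6 m[φ5→slip] = [9, 9, 7, 9]
r6 m[φ6→slip] = [3, 5, 9, 5]
r6 m[sprk→φ0] = [11664, 87480, 8064, 36288]
r6 m[sprk→φ1] = [72, 405, 56, 216]
r6 m[sprk→φ2] = [31104, 87480, 7056, 40824]
r6 m[sprk→φ4] = [31104, 157464, 56448, 108864]
r6 m[slip→φ1] = [216, 45, 252, 45]
r6 m[slip→φ3] = [98415, 164025, 127575, 164025]
r6 m[slip→φ5] = [87480, 18225, 72900, 18225]
r6 m[slip→φ6] = [262440, 32805, 56700, 32805]
r6 m[fog→φ0] = [1, 1, 1, 1]
fixed point reached at round 6
traceback from sprk: (sprk=1, slip=0, fog=3), score=787320

assignment: (sprk=1, slip=0, fog=3); score = 787320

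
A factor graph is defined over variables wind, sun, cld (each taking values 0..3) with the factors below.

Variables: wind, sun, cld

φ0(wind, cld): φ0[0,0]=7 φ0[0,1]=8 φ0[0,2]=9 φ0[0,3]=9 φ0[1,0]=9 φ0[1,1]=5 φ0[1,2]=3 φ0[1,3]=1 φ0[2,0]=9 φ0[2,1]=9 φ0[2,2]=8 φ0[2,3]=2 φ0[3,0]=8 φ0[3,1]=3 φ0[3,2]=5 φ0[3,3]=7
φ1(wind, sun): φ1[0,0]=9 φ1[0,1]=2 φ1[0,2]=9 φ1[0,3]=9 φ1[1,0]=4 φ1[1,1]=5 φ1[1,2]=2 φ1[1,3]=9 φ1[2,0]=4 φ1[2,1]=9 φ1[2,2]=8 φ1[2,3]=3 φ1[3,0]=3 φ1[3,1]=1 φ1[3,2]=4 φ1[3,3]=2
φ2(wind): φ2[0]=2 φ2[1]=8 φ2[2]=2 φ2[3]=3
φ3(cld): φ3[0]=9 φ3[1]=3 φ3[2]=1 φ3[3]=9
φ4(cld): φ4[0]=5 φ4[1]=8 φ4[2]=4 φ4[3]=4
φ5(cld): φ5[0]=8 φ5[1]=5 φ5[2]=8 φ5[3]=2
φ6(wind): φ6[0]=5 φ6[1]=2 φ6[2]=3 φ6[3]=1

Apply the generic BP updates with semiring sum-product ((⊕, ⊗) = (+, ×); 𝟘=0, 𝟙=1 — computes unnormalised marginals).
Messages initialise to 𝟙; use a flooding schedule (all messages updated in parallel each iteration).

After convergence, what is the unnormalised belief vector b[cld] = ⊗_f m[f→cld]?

init: all messages = 𝟙 over 4 values
r1 m[φ0→wind] = [33, 18, 28, 23]
r1 m[φ0→cld] = [33, 25, 25, 19]
r1 m[φ1→wind] = [29, 20, 24, 10]
r1 m[φ1→sun] = [20, 17, 23, 23]
r1 m[φ2→wind] = [2, 8, 2, 3]
r1 m[φ3→cld] = [9, 3, 1, 9]
r1 m[φ4→cld] = [5, 8, 4, 4]
r1 m[φ5→cld] = [8, 5, 8, 2]
r1 m[φ6→wind] = [5, 2, 3, 1]
r1 m[wind→φ0] = [1, 1, 1, 1]
r1 m[wind→φ1] = [1, 1, 1, 1]
r1 m[wind→φ2] = [1, 1, 1, 1]
r1 m[wind→φ6] = [1, 1, 1, 1]
r1 m[sun→φ1] = [1, 1, 1, 1]
r1 m[cld→φ0] = [1, 1, 1, 1]
r1 m[cld→φ3] = [1, 1, 1, 1]
r1 m[cld→φ4] = [1, 1, 1, 1]
r1 m[cld→φ5] = [1, 1, 1, 1]
r2 m[φ0→wind] = [33, 18, 28, 23]
r2 m[φ0→cld] = [33, 25, 25, 19]
r2 m[φ1→wind] = [29, 20, 24, 10]
r2 m[φ1→sun] = [20, 17, 23, 23]
r2 m[φ2→wind] = [2, 8, 2, 3]
r2 m[φ3→cld] = [9, 3, 1, 9]
r2 m[φ4→cld] = [5, 8, 4, 4]
r2 m[φ5→cld] = [8, 5, 8, 2]
r2 m[φ6→wind] = [5, 2, 3, 1]
r2 m[wind→φ0] = [290, 320, 144, 30]
r2 m[wind→φ1] = [330, 288, 168, 69]
r2 m[wind→φ2] = [4785, 720, 2016, 230]
r2 m[wind→φ6] = [1914, 2880, 1344, 690]
r2 m[sun→φ1] = [1, 1, 1, 1]
r2 m[cld→φ0] = [360, 120, 32, 72]
r2 m[cld→φ3] = [1320, 1000, 800, 152]
r2 m[cld→φ4] = [2376, 375, 200, 342]
r2 m[cld→φ5] = [1485, 600, 100, 684]
r3 m[φ0→wind] = [4416, 4008, 4720, 3904]
r3 m[φ0→cld] = [6446, 5306, 4872, 3428]
r3 m[φ1→wind] = [29, 20, 24, 10]
r3 m[φ1→sun] = [5001, 3681, 5166, 6204]
r3 m[φ2→wind] = [2, 8, 2, 3]
r3 m[φ3→cld] = [9, 3, 1, 9]
r3 m[φ4→cld] = [5, 8, 4, 4]
r3 m[φ5→cld] = [8, 5, 8, 2]
r3 m[φ6→wind] = [5, 2, 3, 1]
r3 m[wind→φ0] = [290, 320, 144, 30]
r3 m[wind→φ1] = [330, 288, 168, 69]
r3 m[wind→φ2] = [4785, 720, 2016, 230]
r3 m[wind→φ6] = [1914, 2880, 1344, 690]
r3 m[sun→φ1] = [1, 1, 1, 1]
r3 m[cld→φ0] = [360, 120, 32, 72]
r3 m[cld→φ3] = [1320, 1000, 800, 152]
r3 m[cld→φ4] = [2376, 375, 200, 342]
r3 m[cld→φ5] = [1485, 600, 100, 684]
r4 m[φ0→wind] = [4416, 4008, 4720, 3904]
r4 m[φ0→cld] = [6446, 5306, 4872, 3428]
r4 m[φ1→wind] = [29, 20, 24, 10]
r4 m[φ1→sun] = [5001, 3681, 5166, 6204]
r4 m[φ2→wind] = [2, 8, 2, 3]
r4 m[φ3→cld] = [9, 3, 1, 9]
r4 m[φ4→cld] = [5, 8, 4, 4]
r4 m[φ5→cld] = [8, 5, 8, 2]
r4 m[φ6→wind] = [5, 2, 3, 1]
r4 m[wind→φ0] = [290, 320, 144, 30]
r4 m[wind→φ1] = [44160, 64128, 28320, 11712]
r4 m[wind→φ2] = [640320, 160320, 339840, 39040]
r4 m[wind→φ6] = [256128, 641280, 226560, 117120]
r4 m[sun→φ1] = [1, 1, 1, 1]
r4 m[cld→φ0] = [360, 120, 32, 72]
r4 m[cld→φ3] = [257840, 212240, 155904, 27424]
r4 m[cld→φ4] = [464112, 79590, 38976, 61704]
r4 m[cld→φ5] = [290070, 127344, 19488, 123408]
r5 m[φ0→wind] = [4416, 4008, 4720, 3904]
r5 m[φ0→cld] = [6446, 5306, 4872, 3428]
r5 m[φ1→wind] = [29, 20, 24, 10]
r5 m[φ1→sun] = [802368, 675552, 799104, 1082976]
r5 m[φ2→wind] = [2, 8, 2, 3]
r5 m[φ3→cld] = [9, 3, 1, 9]
r5 m[φ4→cld] = [5, 8, 4, 4]
r5 m[φ5→cld] = [8, 5, 8, 2]
r5 m[φ6→wind] = [5, 2, 3, 1]
r5 m[wind→φ0] = [290, 320, 144, 30]
r5 m[wind→φ1] = [44160, 64128, 28320, 11712]
r5 m[wind→φ2] = [640320, 160320, 339840, 39040]
r5 m[wind→φ6] = [256128, 641280, 226560, 117120]
r5 m[sun→φ1] = [1, 1, 1, 1]
r5 m[cld→φ0] = [360, 120, 32, 72]
r5 m[cld→φ3] = [257840, 212240, 155904, 27424]
r5 m[cld→φ4] = [464112, 79590, 38976, 61704]
r5 m[cld→φ5] = [290070, 127344, 19488, 123408]
r6 m[φ0→wind] = [4416, 4008, 4720, 3904]
r6 m[φ0→cld] = [6446, 5306, 4872, 3428]
r6 m[φ1→wind] = [29, 20, 24, 10]
r6 m[φ1→sun] = [802368, 675552, 799104, 1082976]
r6 m[φ2→wind] = [2, 8, 2, 3]
r6 m[φ3→cld] = [9, 3, 1, 9]
r6 m[φ4→cld] = [5, 8, 4, 4]
r6 m[φ5→cld] = [8, 5, 8, 2]
r6 m[φ6→wind] = [5, 2, 3, 1]
r6 m[wind→φ0] = [290, 320, 144, 30]
r6 m[wind→φ1] = [44160, 64128, 28320, 11712]
r6 m[wind→φ2] = [640320, 160320, 339840, 39040]
r6 m[wind→φ6] = [256128, 641280, 226560, 117120]
r6 m[sun→φ1] = [1, 1, 1, 1]
r6 m[cld→φ0] = [360, 120, 32, 72]
r6 m[cld→φ3] = [257840, 212240, 155904, 27424]
r6 m[cld→φ4] = [464112, 79590, 38976, 61704]
r6 m[cld→φ5] = [290070, 127344, 19488, 123408]
fixed point reached at round 6
b[cld] = ⊗ incoming = [2320560, 636720, 155904, 246816]

b[cld] = [2320560, 636720, 155904, 246816]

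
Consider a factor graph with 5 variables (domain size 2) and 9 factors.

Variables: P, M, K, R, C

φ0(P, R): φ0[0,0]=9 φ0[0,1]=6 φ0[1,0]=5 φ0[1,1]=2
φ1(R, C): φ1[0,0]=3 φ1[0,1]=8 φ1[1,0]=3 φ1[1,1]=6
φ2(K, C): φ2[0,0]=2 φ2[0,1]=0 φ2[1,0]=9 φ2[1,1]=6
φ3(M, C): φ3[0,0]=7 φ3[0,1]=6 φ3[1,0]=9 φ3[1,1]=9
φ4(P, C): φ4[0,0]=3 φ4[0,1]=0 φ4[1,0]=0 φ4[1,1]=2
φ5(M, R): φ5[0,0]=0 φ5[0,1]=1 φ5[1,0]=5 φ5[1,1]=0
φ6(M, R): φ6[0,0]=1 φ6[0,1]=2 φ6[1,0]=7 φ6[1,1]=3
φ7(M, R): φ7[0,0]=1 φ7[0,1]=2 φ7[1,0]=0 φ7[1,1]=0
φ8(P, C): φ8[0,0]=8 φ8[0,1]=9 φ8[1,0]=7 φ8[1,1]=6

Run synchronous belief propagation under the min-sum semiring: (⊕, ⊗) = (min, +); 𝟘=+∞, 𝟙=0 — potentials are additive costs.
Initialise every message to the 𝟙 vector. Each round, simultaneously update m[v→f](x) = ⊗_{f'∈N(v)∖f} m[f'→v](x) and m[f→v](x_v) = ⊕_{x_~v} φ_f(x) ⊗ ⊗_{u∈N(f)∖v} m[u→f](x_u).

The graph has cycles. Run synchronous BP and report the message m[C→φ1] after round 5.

message @ round 5 = [28, 26]

init: all messages = 𝟙 over 2 values
r1 m[φ0→P] = [6, 2]
r1 m[φ0→R] = [5, 2]
r1 m[φ1→R] = [3, 3]
r1 m[φ1→C] = [3, 6]
r1 m[φ2→K] = [0, 6]
r1 m[φ2→C] = [2, 0]
r1 m[φ3→M] = [6, 9]
r1 m[φ3→C] = [7, 6]
r1 m[φ4→P] = [0, 0]
r1 m[φ4→C] = [0, 0]
r1 m[φ5→M] = [0, 0]
r1 m[φ5→R] = [0, 0]
r1 m[φ6→M] = [1, 3]
r1 m[φ6→R] = [1, 2]
r1 m[φ7→M] = [1, 0]
r1 m[φ7→R] = [0, 0]
r1 m[φ8→P] = [8, 6]
r1 m[φ8→C] = [7, 6]
r1 m[P→φ0] = [0, 0]
r1 m[P→φ4] = [0, 0]
r1 m[P→φ8] = [0, 0]
r1 m[M→φ3] = [0, 0]
r1 m[M→φ5] = [0, 0]
r1 m[M→φ6] = [0, 0]
r1 m[M→φ7] = [0, 0]
r1 m[K→φ2] = [0, 0]
r1 m[R→φ0] = [0, 0]
r1 m[R→φ1] = [0, 0]
r1 m[R→φ5] = [0, 0]
r1 m[R→φ6] = [0, 0]
r1 m[R→φ7] = [0, 0]
r1 m[C→φ1] = [0, 0]
r1 m[C→φ2] = [0, 0]
r1 m[C→φ3] = [0, 0]
r1 m[C→φ4] = [0, 0]
r1 m[C→φ8] = [0, 0]
r2 m[φ0→P] = [6, 2]
r2 m[φ0→R] = [5, 2]
r2 m[φ1→R] = [3, 3]
r2 m[φ1→C] = [3, 6]
r2 m[φ2→K] = [0, 6]
r2 m[φ2→C] = [2, 0]
r2 m[φ3→M] = [6, 9]
r2 m[φ3→C] = [7, 6]
r2 m[φ4→P] = [0, 0]
r2 m[φ4→C] = [0, 0]
r2 m[φ5→M] = [0, 0]
r2 m[φ5→R] = [0, 0]
r2 m[φ6→M] = [1, 3]
r2 m[φ6→R] = [1, 2]
r2 m[φ7→M] = [1, 0]
r2 m[φ7→R] = [0, 0]
r2 m[φ8→P] = [8, 6]
r2 m[φ8→C] = [7, 6]
r2 m[P→φ0] = [8, 6]
r2 m[P→φ4] = [14, 8]
r2 m[P→φ8] = [6, 2]
r2 m[M→φ3] = [2, 3]
r2 m[M→φ5] = [8, 12]
r2 m[M→φ6] = [7, 9]
r2 m[M→φ7] = [7, 12]
r2 m[K→φ2] = [0, 0]
r2 m[R→φ0] = [4, 5]
r2 m[R→φ1] = [6, 4]
r2 m[R→φ5] = [9, 7]
r2 m[R→φ6] = [8, 5]
r2 m[R→φ7] = [9, 7]
r2 m[C→φ1] = [16, 12]
r2 m[C→φ2] = [17, 18]
r2 m[C→φ3] = [12, 12]
r2 m[C→φ4] = [19, 18]
r2 m[C→φ8] = [12, 12]
r3 m[φ0→P] = [11, 7]
r3 m[φ0→R] = [11, 8]
r3 m[φ1→R] = [19, 18]
r3 m[φ1→C] = [7, 10]
r3 m[φ2→K] = [18, 24]
r3 m[φ2→C] = [2, 0]
r3 m[φ3→M] = [18, 21]
r3 m[φ3→C] = [9, 8]
r3 m[φ4→P] = [18, 19]
r3 m[φ4→C] = [8, 10]
r3 m[φ5→M] = [8, 7]
r3 m[φ5→R] = [8, 9]
r3 m[φ6→M] = [7, 8]
r3 m[φ6→R] = [8, 9]
r3 m[φ7→M] = [9, 7]
r3 m[φ7→R] = [8, 9]
r3 m[φ8→P] = [20, 18]
r3 m[φ8→C] = [9, 8]
r3 m[P→φ0] = [8, 6]
r3 m[P→φ4] = [14, 8]
r3 m[P→φ8] = [6, 2]
r3 m[M→φ3] = [2, 3]
r3 m[M→φ5] = [8, 12]
r3 m[M→φ6] = [7, 9]
r3 m[M→φ7] = [7, 12]
r3 m[K→φ2] = [0, 0]
r3 m[R→φ0] = [4, 5]
r3 m[R→φ1] = [6, 4]
r3 m[R→φ5] = [9, 7]
r3 m[R→φ6] = [8, 5]
r3 m[R→φ7] = [9, 7]
r3 m[C→φ1] = [16, 12]
r3 m[C→φ2] = [17, 18]
r3 m[C→φ3] = [12, 12]
r3 m[C→φ4] = [19, 18]
r3 m[C→φ8] = [12, 12]
r4 m[φ0→P] = [11, 7]
r4 m[φ0→R] = [11, 8]
r4 m[φ1→R] = [19, 18]
r4 m[φ1→C] = [7, 10]
r4 m[φ2→K] = [18, 24]
r4 m[φ2→C] = [2, 0]
r4 m[φ3→M] = [18, 21]
r4 m[φ3→C] = [9, 8]
r4 m[φ4→P] = [18, 19]
r4 m[φ4→C] = [8, 10]
r4 m[φ5→M] = [8, 7]
r4 m[φ5→R] = [8, 9]
r4 m[φ6→M] = [7, 8]
r4 m[φ6→R] = [8, 9]
r4 m[φ7→M] = [9, 7]
r4 m[φ7→R] = [8, 9]
r4 m[φ8→P] = [20, 18]
r4 m[φ8→C] = [9, 8]
r4 m[P→φ0] = [38, 37]
r4 m[P→φ4] = [31, 25]
r4 m[P→φ8] = [29, 26]
r4 m[M→φ3] = [24, 22]
r4 m[M→φ5] = [34, 36]
r4 m[M→φ6] = [35, 35]
r4 m[M→φ7] = [33, 36]
r4 m[K→φ2] = [0, 0]
r4 m[R→φ0] = [43, 45]
r4 m[R→φ1] = [35, 35]
r4 m[R→φ5] = [46, 44]
r4 m[R→φ6] = [46, 44]
r4 m[R→φ7] = [46, 44]
r4 m[C→φ1] = [28, 26]
r4 m[C→φ2] = [33, 36]
r4 m[C→φ3] = [26, 28]
r4 m[C→φ4] = [27, 26]
r4 m[C→φ8] = [26, 28]
r5 m[φ0→P] = [51, 47]
r5 m[φ0→R] = [42, 39]
r5 m[φ1→R] = [31, 31]
r5 m[φ1→C] = [38, 41]
r5 m[φ2→K] = [35, 42]
r5 m[φ2→C] = [2, 0]
r5 m[φ3→M] = [33, 35]
r5 m[φ3→C] = [31, 30]
r5 m[φ4→P] = [26, 27]
r5 m[φ4→C] = [25, 27]
r5 m[φ5→M] = [45, 44]
r5 m[φ5→R] = [34, 35]
r5 m[φ6→M] = [46, 47]
r5 m[φ6→R] = [36, 37]
r5 m[φ7→M] = [46, 44]
r5 m[φ7→R] = [34, 35]
r5 m[φ8→P] = [34, 33]
r5 m[φ8→C] = [33, 32]
r5 m[P→φ0] = [38, 37]
r5 m[P→φ4] = [31, 25]
r5 m[P→φ8] = [29, 26]
r5 m[M→φ3] = [24, 22]
r5 m[M→φ5] = [34, 36]
r5 m[M→φ6] = [35, 35]
r5 m[M→φ7] = [33, 36]
r5 m[K→φ2] = [0, 0]
r5 m[R→φ0] = [43, 45]
r5 m[R→φ1] = [35, 35]
r5 m[R→φ5] = [46, 44]
r5 m[R→φ6] = [46, 44]
r5 m[R→φ7] = [46, 44]
r5 m[C→φ1] = [28, 26]
r5 m[C→φ2] = [33, 36]
r5 m[C→φ3] = [26, 28]
r5 m[C→φ4] = [27, 26]
r5 m[C→φ8] = [26, 28]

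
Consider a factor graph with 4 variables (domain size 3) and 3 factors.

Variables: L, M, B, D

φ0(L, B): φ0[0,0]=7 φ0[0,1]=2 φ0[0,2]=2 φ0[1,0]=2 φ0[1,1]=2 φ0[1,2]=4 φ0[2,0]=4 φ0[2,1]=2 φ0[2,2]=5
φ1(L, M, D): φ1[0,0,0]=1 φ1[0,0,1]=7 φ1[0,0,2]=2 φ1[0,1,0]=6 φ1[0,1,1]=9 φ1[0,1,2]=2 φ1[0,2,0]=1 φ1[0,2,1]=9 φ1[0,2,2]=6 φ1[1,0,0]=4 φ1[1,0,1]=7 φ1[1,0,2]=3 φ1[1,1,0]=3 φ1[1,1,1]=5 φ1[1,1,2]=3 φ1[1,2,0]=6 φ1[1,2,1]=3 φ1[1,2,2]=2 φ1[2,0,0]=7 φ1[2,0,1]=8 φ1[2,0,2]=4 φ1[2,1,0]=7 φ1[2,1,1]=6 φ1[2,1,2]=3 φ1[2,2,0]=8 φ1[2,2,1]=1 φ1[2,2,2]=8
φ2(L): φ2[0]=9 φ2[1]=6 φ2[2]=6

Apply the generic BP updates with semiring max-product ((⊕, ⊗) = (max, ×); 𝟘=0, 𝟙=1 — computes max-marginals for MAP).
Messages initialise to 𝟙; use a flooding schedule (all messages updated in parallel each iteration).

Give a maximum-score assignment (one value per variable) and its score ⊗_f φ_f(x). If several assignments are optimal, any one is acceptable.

init: all messages = 𝟙 over 3 values
r1 m[φ0→L] = [7, 4, 5]
r1 m[φ0→B] = [7, 2, 5]
r1 m[φ1→L] = [9, 7, 8]
r1 m[φ1→M] = [8, 9, 9]
r1 m[φ1→D] = [8, 9, 8]
r1 m[φ2→L] = [9, 6, 6]
r1 m[L→φ0] = [1, 1, 1]
r1 m[L→φ1] = [1, 1, 1]
r1 m[L→φ2] = [1, 1, 1]
r1 m[M→φ1] = [1, 1, 1]
r1 m[B→φ0] = [1, 1, 1]
r1 m[D→φ1] = [1, 1, 1]
r2 m[φ0→L] = [7, 4, 5]
r2 m[φ0→B] = [7, 2, 5]
r2 m[φ1→L] = [9, 7, 8]
r2 m[φ1→M] = [8, 9, 9]
r2 m[φ1→D] = [8, 9, 8]
r2 m[φ2→L] = [9, 6, 6]
r2 m[L→φ0] = [81, 42, 48]
r2 m[L→φ1] = [63, 24, 30]
r2 m[L→φ2] = [63, 28, 40]
r2 m[M→φ1] = [1, 1, 1]
r2 m[B→φ0] = [1, 1, 1]
r2 m[D→φ1] = [1, 1, 1]
r3 m[φ0→L] = [7, 4, 5]
r3 m[φ0→B] = [567, 162, 240]
r3 m[φ1→L] = [9, 7, 8]
r3 m[φ1→M] = [441, 567, 567]
r3 m[φ1→D] = [378, 567, 378]
r3 m[φ2→L] = [9, 6, 6]
r3 m[L→φ0] = [81, 42, 48]
r3 m[L→φ1] = [63, 24, 30]
r3 m[L→φ2] = [63, 28, 40]
r3 m[M→φ1] = [1, 1, 1]
r3 m[B→φ0] = [1, 1, 1]
r3 m[D→φ1] = [1, 1, 1]
r4 m[φ0→L] = [7, 4, 5]
r4 m[φ0→B] = [567, 162, 240]
r4 m[φ1→L] = [9, 7, 8]
r4 m[φ1→M] = [441, 567, 567]
r4 m[φ1→D] = [378, 567, 378]
r4 m[φ2→L] = [9, 6, 6]
r4 m[L→φ0] = [81, 42, 48]
r4 m[L→φ1] = [63, 24, 30]
r4 m[L→φ2] = [63, 28, 40]
r4 m[M→φ1] = [1, 1, 1]
r4 m[B→φ0] = [1, 1, 1]
r4 m[D→φ1] = [1, 1, 1]
fixed point reached at round 4
traceback from L: (L=0, M=1, B=0, D=1), score=567

assignment: (L=0, M=1, B=0, D=1); score = 567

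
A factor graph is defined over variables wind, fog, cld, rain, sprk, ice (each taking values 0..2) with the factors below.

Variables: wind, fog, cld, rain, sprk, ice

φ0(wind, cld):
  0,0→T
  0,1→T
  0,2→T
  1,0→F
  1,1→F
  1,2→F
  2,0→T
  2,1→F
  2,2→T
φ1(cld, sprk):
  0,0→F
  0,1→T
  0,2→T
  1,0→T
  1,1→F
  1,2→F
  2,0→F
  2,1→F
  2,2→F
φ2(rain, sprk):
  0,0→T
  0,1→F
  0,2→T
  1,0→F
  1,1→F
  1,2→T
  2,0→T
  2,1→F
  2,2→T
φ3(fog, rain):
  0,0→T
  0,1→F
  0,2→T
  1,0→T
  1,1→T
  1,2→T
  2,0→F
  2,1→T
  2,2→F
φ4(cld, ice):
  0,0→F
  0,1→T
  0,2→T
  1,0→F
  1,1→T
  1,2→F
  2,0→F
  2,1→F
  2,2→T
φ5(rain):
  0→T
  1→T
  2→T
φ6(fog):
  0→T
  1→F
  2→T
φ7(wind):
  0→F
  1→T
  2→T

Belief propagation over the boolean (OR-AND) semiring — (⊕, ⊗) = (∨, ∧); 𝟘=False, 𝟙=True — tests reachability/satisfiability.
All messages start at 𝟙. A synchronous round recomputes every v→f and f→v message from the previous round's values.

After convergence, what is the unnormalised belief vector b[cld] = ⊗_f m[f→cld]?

init: all messages = 𝟙 over 3 values
r1 m[φ0→wind] = [T, F, T]
r1 m[φ0→cld] = [T, T, T]
r1 m[φ1→cld] = [T, T, F]
r1 m[φ1→sprk] = [T, T, T]
r1 m[φ2→rain] = [T, T, T]
r1 m[φ2→sprk] = [T, F, T]
r1 m[φ3→fog] = [T, T, T]
r1 m[φ3→rain] = [T, T, T]
r1 m[φ4→cld] = [T, T, T]
r1 m[φ4→ice] = [F, T, T]
r1 m[φ5→rain] = [T, T, T]
r1 m[φ6→fog] = [T, F, T]
r1 m[φ7→wind] = [F, T, T]
r1 m[wind→φ0] = [T, T, T]
r1 m[wind→φ7] = [T, T, T]
r1 m[fog→φ3] = [T, T, T]
r1 m[fog→φ6] = [T, T, T]
r1 m[cld→φ0] = [T, T, T]
r1 m[cld→φ1] = [T, T, T]
r1 m[cld→φ4] = [T, T, T]
r1 m[rain→φ2] = [T, T, T]
r1 m[rain→φ3] = [T, T, T]
r1 m[rain→φ5] = [T, T, T]
r1 m[sprk→φ1] = [T, T, T]
r1 m[sprk→φ2] = [T, T, T]
r1 m[ice→φ4] = [T, T, T]
r2 m[φ0→wind] = [T, F, T]
r2 m[φ0→cld] = [T, T, T]
r2 m[φ1→cld] = [T, T, F]
r2 m[φ1→sprk] = [T, T, T]
r2 m[φ2→rain] = [T, T, T]
r2 m[φ2→sprk] = [T, F, T]
r2 m[φ3→fog] = [T, T, T]
r2 m[φ3→rain] = [T, T, T]
r2 m[φ4→cld] = [T, T, T]
r2 m[φ4→ice] = [F, T, T]
r2 m[φ5→rain] = [T, T, T]
r2 m[φ6→fog] = [T, F, T]
r2 m[φ7→wind] = [F, T, T]
r2 m[wind→φ0] = [F, T, T]
r2 m[wind→φ7] = [T, F, T]
r2 m[fog→φ3] = [T, F, T]
r2 m[fog→φ6] = [T, T, T]
r2 m[cld→φ0] = [T, T, F]
r2 m[cld→φ1] = [T, T, T]
r2 m[cld→φ4] = [T, T, F]
r2 m[rain→φ2] = [T, T, T]
r2 m[rain→φ3] = [T, T, T]
r2 m[rain→φ5] = [T, T, T]
r2 m[sprk→φ1] = [T, F, T]
r2 m[sprk→φ2] = [T, T, T]
r2 m[ice→φ4] = [T, T, T]
r3 m[φ0→wind] = [T, F, T]
r3 m[φ0→cld] = [T, F, T]
r3 m[φ1→cld] = [T, T, F]
r3 m[φ1→sprk] = [T, T, T]
r3 m[φ2→rain] = [T, T, T]
r3 m[φ2→sprk] = [T, F, T]
r3 m[φ3→fog] = [T, T, T]
r3 m[φ3→rain] = [T, T, T]
r3 m[φ4→cld] = [T, T, T]
r3 m[φ4→ice] = [F, T, T]
r3 m[φ5→rain] = [T, T, T]
r3 m[φ6→fog] = [T, F, T]
r3 m[φ7→wind] = [F, T, T]
r3 m[wind→φ0] = [F, T, T]
r3 m[wind→φ7] = [T, F, T]
r3 m[fog→φ3] = [T, F, T]
r3 m[fog→φ6] = [T, T, T]
r3 m[cld→φ0] = [T, T, F]
r3 m[cld→φ1] = [T, T, T]
r3 m[cld→φ4] = [T, T, F]
r3 m[rain→φ2] = [T, T, T]
r3 m[rain→φ3] = [T, T, T]
r3 m[rain→φ5] = [T, T, T]
r3 m[sprk→φ1] = [T, F, T]
r3 m[sprk→φ2] = [T, T, T]
r3 m[ice→φ4] = [T, T, T]
r4 m[φ0→wind] = [T, F, T]
r4 m[φ0→cld] = [T, F, T]
r4 m[φ1→cld] = [T, T, F]
r4 m[φ1→sprk] = [T, T, T]
r4 m[φ2→rain] = [T, T, T]
r4 m[φ2→sprk] = [T, F, T]
r4 m[φ3→fog] = [T, T, T]
r4 m[φ3→rain] = [T, T, T]
r4 m[φ4→cld] = [T, T, T]
r4 m[φ4→ice] = [F, T, T]
r4 m[φ5→rain] = [T, T, T]
r4 m[φ6→fog] = [T, F, T]
r4 m[φ7→wind] = [F, T, T]
r4 m[wind→φ0] = [F, T, T]
r4 m[wind→φ7] = [T, F, T]
r4 m[fog→φ3] = [T, F, T]
r4 m[fog→φ6] = [T, T, T]
r4 m[cld→φ0] = [T, T, F]
r4 m[cld→φ1] = [T, F, T]
r4 m[cld→φ4] = [T, F, F]
r4 m[rain→φ2] = [T, T, T]
r4 m[rain→φ3] = [T, T, T]
r4 m[rain→φ5] = [T, T, T]
r4 m[sprk→φ1] = [T, F, T]
r4 m[sprk→φ2] = [T, T, T]
r4 m[ice→φ4] = [T, T, T]
r5 m[φ0→wind] = [T, F, T]
r5 m[φ0→cld] = [T, F, T]
r5 m[φ1→cld] = [T, T, F]
r5 m[φ1→sprk] = [F, T, T]
r5 m[φ2→rain] = [T, T, T]
r5 m[φ2→sprk] = [T, F, T]
r5 m[φ3→fog] = [T, T, T]
r5 m[φ3→rain] = [T, T, T]
r5 m[φ4→cld] = [T, T, T]
r5 m[φ4→ice] = [F, T, T]
r5 m[φ5→rain] = [T, T, T]
r5 m[φ6→fog] = [T, F, T]
r5 m[φ7→wind] = [F, T, T]
r5 m[wind→φ0] = [F, T, T]
r5 m[wind→φ7] = [T, F, T]
r5 m[fog→φ3] = [T, F, T]
r5 m[fog→φ6] = [T, T, T]
r5 m[cld→φ0] = [T, T, F]
r5 m[cld→φ1] = [T, F, T]
r5 m[cld→φ4] = [T, F, F]
r5 m[rain→φ2] = [T, T, T]
r5 m[rain→φ3] = [T, T, T]
r5 m[rain→φ5] = [T, T, T]
r5 m[sprk→φ1] = [T, F, T]
r5 m[sprk→φ2] = [T, T, T]
r5 m[ice→φ4] = [T, T, T]
r6 m[φ0→wind] = [T, F, T]
r6 m[φ0→cld] = [T, F, T]
r6 m[φ1→cld] = [T, T, F]
r6 m[φ1→sprk] = [F, T, T]
r6 m[φ2→rain] = [T, T, T]
r6 m[φ2→sprk] = [T, F, T]
r6 m[φ3→fog] = [T, T, T]
r6 m[φ3→rain] = [T, T, T]
r6 m[φ4→cld] = [T, T, T]
r6 m[φ4→ice] = [F, T, T]
r6 m[φ5→rain] = [T, T, T]
r6 m[φ6→fog] = [T, F, T]
r6 m[φ7→wind] = [F, T, T]
r6 m[wind→φ0] = [F, T, T]
r6 m[wind→φ7] = [T, F, T]
r6 m[fog→φ3] = [T, F, T]
r6 m[fog→φ6] = [T, T, T]
r6 m[cld→φ0] = [T, T, F]
r6 m[cld→φ1] = [T, F, T]
r6 m[cld→φ4] = [T, F, F]
r6 m[rain→φ2] = [T, T, T]
r6 m[rain→φ3] = [T, T, T]
r6 m[rain→φ5] = [T, T, T]
r6 m[sprk→φ1] = [T, F, T]
r6 m[sprk→φ2] = [F, T, T]
r6 m[ice→φ4] = [T, T, T]
r7 m[φ0→wind] = [T, F, T]
r7 m[φ0→cld] = [T, F, T]
r7 m[φ1→cld] = [T, T, F]
r7 m[φ1→sprk] = [F, T, T]
r7 m[φ2→rain] = [T, T, T]
r7 m[φ2→sprk] = [T, F, T]
r7 m[φ3→fog] = [T, T, T]
r7 m[φ3→rain] = [T, T, T]
r7 m[φ4→cld] = [T, T, T]
r7 m[φ4→ice] = [F, T, T]
r7 m[φ5→rain] = [T, T, T]
r7 m[φ6→fog] = [T, F, T]
r7 m[φ7→wind] = [F, T, T]
r7 m[wind→φ0] = [F, T, T]
r7 m[wind→φ7] = [T, F, T]
r7 m[fog→φ3] = [T, F, T]
r7 m[fog→φ6] = [T, T, T]
r7 m[cld→φ0] = [T, T, F]
r7 m[cld→φ1] = [T, F, T]
r7 m[cld→φ4] = [T, F, F]
r7 m[rain→φ2] = [T, T, T]
r7 m[rain→φ3] = [T, T, T]
r7 m[rain→φ5] = [T, T, T]
r7 m[sprk→φ1] = [T, F, T]
r7 m[sprk→φ2] = [F, T, T]
r7 m[ice→φ4] = [T, T, T]
fixed point reached at round 7
b[cld] = ⊗ incoming = [T, F, F]

b[cld] = [T, F, F]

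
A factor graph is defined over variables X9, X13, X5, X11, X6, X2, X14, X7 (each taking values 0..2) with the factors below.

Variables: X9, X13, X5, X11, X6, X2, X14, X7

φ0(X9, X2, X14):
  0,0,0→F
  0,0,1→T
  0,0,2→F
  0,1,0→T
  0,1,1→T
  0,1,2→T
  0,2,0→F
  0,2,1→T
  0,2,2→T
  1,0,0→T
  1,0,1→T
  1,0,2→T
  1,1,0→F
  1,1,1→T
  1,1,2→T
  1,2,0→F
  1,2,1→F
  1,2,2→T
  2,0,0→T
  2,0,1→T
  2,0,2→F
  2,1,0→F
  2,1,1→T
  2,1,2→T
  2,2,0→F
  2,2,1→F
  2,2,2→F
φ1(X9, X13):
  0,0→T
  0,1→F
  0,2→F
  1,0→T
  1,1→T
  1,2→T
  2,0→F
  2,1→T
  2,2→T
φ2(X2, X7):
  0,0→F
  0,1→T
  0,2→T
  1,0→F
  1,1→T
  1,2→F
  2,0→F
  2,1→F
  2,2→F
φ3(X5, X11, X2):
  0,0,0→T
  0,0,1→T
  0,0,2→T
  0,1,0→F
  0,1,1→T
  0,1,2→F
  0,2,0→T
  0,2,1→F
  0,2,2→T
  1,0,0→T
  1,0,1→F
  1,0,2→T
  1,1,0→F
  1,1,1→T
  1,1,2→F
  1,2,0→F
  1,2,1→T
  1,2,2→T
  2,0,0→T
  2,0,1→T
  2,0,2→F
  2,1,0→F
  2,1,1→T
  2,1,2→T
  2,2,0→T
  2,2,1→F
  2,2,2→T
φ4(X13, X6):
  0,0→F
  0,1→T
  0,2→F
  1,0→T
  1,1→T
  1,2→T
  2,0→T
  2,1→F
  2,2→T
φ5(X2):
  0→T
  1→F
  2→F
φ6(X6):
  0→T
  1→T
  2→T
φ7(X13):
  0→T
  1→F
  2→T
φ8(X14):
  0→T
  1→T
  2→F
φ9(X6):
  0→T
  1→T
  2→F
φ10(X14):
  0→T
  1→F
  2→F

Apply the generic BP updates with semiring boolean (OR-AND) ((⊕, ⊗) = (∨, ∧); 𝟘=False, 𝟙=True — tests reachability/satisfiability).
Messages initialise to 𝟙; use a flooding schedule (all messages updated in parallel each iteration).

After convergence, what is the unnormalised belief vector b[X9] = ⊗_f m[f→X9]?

b[X9] = [F, T, T]

init: all messages = 𝟙 over 3 values
r1 m[φ0→X9] = [T, T, T]
r1 m[φ0→X2] = [T, T, T]
r1 m[φ0→X14] = [T, T, T]
r1 m[φ1→X9] = [T, T, T]
r1 m[φ1→X13] = [T, T, T]
r1 m[φ2→X2] = [T, T, F]
r1 m[φ2→X7] = [F, T, T]
r1 m[φ3→X5] = [T, T, T]
r1 m[φ3→X11] = [T, T, T]
r1 m[φ3→X2] = [T, T, T]
r1 m[φ4→X13] = [T, T, T]
r1 m[φ4→X6] = [T, T, T]
r1 m[φ5→X2] = [T, F, F]
r1 m[φ6→X6] = [T, T, T]
r1 m[φ7→X13] = [T, F, T]
r1 m[φ8→X14] = [T, T, F]
r1 m[φ9→X6] = [T, T, F]
r1 m[φ10→X14] = [T, F, F]
r1 m[X9→φ0] = [T, T, T]
r1 m[X9→φ1] = [T, T, T]
r1 m[X13→φ1] = [T, T, T]
r1 m[X13→φ4] = [T, T, T]
r1 m[X13→φ7] = [T, T, T]
r1 m[X5→φ3] = [T, T, T]
r1 m[X11→φ3] = [T, T, T]
r1 m[X6→φ4] = [T, T, T]
r1 m[X6→φ6] = [T, T, T]
r1 m[X6→φ9] = [T, T, T]
r1 m[X2→φ0] = [T, T, T]
r1 m[X2→φ2] = [T, T, T]
r1 m[X2→φ3] = [T, T, T]
r1 m[X2→φ5] = [T, T, T]
r1 m[X14→φ0] = [T, T, T]
r1 m[X14→φ8] = [T, T, T]
r1 m[X14→φ10] = [T, T, T]
r1 m[X7→φ2] = [T, T, T]
r2 m[φ0→X9] = [T, T, T]
r2 m[φ0→X2] = [T, T, T]
r2 m[φ0→X14] = [T, T, T]
r2 m[φ1→X9] = [T, T, T]
r2 m[φ1→X13] = [T, T, T]
r2 m[φ2→X2] = [T, T, F]
r2 m[φ2→X7] = [F, T, T]
r2 m[φ3→X5] = [T, T, T]
r2 m[φ3→X11] = [T, T, T]
r2 m[φ3→X2] = [T, T, T]
r2 m[φ4→X13] = [T, T, T]
r2 m[φ4→X6] = [T, T, T]
r2 m[φ5→X2] = [T, F, F]
r2 m[φ6→X6] = [T, T, T]
r2 m[φ7→X13] = [T, F, T]
r2 m[φ8→X14] = [T, T, F]
r2 m[φ9→X6] = [T, T, F]
r2 m[φ10→X14] = [T, F, F]
r2 m[X9→φ0] = [T, T, T]
r2 m[X9→φ1] = [T, T, T]
r2 m[X13→φ1] = [T, F, T]
r2 m[X13→φ4] = [T, F, T]
r2 m[X13→φ7] = [T, T, T]
r2 m[X5→φ3] = [T, T, T]
r2 m[X11→φ3] = [T, T, T]
r2 m[X6→φ4] = [T, T, F]
r2 m[X6→φ6] = [T, T, F]
r2 m[X6→φ9] = [T, T, T]
r2 m[X2→φ0] = [T, F, F]
r2 m[X2→φ2] = [T, F, F]
r2 m[X2→φ3] = [T, F, F]
r2 m[X2→φ5] = [T, T, F]
r2 m[X14→φ0] = [T, F, F]
r2 m[X14→φ8] = [T, F, F]
r2 m[X14→φ10] = [T, T, F]
r2 m[X7→φ2] = [T, T, T]
r3 m[φ0→X9] = [F, T, T]
r3 m[φ0→X2] = [T, T, F]
r3 m[φ0→X14] = [T, T, T]
r3 m[φ1→X9] = [T, T, T]
r3 m[φ1→X13] = [T, T, T]
r3 m[φ2→X2] = [T, T, F]
r3 m[φ2→X7] = [F, T, T]
r3 m[φ3→X5] = [T, T, T]
r3 m[φ3→X11] = [T, F, T]
r3 m[φ3→X2] = [T, T, T]
r3 m[φ4→X13] = [T, T, T]
r3 m[φ4→X6] = [T, T, T]
r3 m[φ5→X2] = [T, F, F]
r3 m[φ6→X6] = [T, T, T]
r3 m[φ7→X13] = [T, F, T]
r3 m[φ8→X14] = [T, T, F]
r3 m[φ9→X6] = [T, T, F]
r3 m[φ10→X14] = [T, F, F]
r3 m[X9→φ0] = [T, T, T]
r3 m[X9→φ1] = [T, T, T]
r3 m[X13→φ1] = [T, F, T]
r3 m[X13→φ4] = [T, F, T]
r3 m[X13→φ7] = [T, T, T]
r3 m[X5→φ3] = [T, T, T]
r3 m[X11→φ3] = [T, T, T]
r3 m[X6→φ4] = [T, T, F]
r3 m[X6→φ6] = [T, T, F]
r3 m[X6→φ9] = [T, T, T]
r3 m[X2→φ0] = [T, F, F]
r3 m[X2→φ2] = [T, F, F]
r3 m[X2→φ3] = [T, F, F]
r3 m[X2→φ5] = [T, T, F]
r3 m[X14→φ0] = [T, F, F]
r3 m[X14→φ8] = [T, F, F]
r3 m[X14→φ10] = [T, T, F]
r3 m[X7→φ2] = [T, T, T]
r4 m[φ0→X9] = [F, T, T]
r4 m[φ0→X2] = [T, T, F]
r4 m[φ0→X14] = [T, T, T]
r4 m[φ1→X9] = [T, T, T]
r4 m[φ1→X13] = [T, T, T]
r4 m[φ2→X2] = [T, T, F]
r4 m[φ2→X7] = [F, T, T]
r4 m[φ3→X5] = [T, T, T]
r4 m[φ3→X11] = [T, F, T]
r4 m[φ3→X2] = [T, T, T]
r4 m[φ4→X13] = [T, T, T]
r4 m[φ4→X6] = [T, T, T]
r4 m[φ5→X2] = [T, F, F]
r4 m[φ6→X6] = [T, T, T]
r4 m[φ7→X13] = [T, F, T]
r4 m[φ8→X14] = [T, T, F]
r4 m[φ9→X6] = [T, T, F]
r4 m[φ10→X14] = [T, F, F]
r4 m[X9→φ0] = [T, T, T]
r4 m[X9→φ1] = [F, T, T]
r4 m[X13→φ1] = [T, F, T]
r4 m[X13→φ4] = [T, F, T]
r4 m[X13→φ7] = [T, T, T]
r4 m[X5→φ3] = [T, T, T]
r4 m[X11→φ3] = [T, T, T]
r4 m[X6→φ4] = [T, T, F]
r4 m[X6→φ6] = [T, T, F]
r4 m[X6→φ9] = [T, T, T]
r4 m[X2→φ0] = [T, F, F]
r4 m[X2→φ2] = [T, F, F]
r4 m[X2→φ3] = [T, F, F]
r4 m[X2→φ5] = [T, T, F]
r4 m[X14→φ0] = [T, F, F]
r4 m[X14→φ8] = [T, F, F]
r4 m[X14→φ10] = [T, T, F]
r4 m[X7→φ2] = [T, T, T]
r5 m[φ0→X9] = [F, T, T]
r5 m[φ0→X2] = [T, T, F]
r5 m[φ0→X14] = [T, T, T]
r5 m[φ1→X9] = [T, T, T]
r5 m[φ1→X13] = [T, T, T]
r5 m[φ2→X2] = [T, T, F]
r5 m[φ2→X7] = [F, T, T]
r5 m[φ3→X5] = [T, T, T]
r5 m[φ3→X11] = [T, F, T]
r5 m[φ3→X2] = [T, T, T]
r5 m[φ4→X13] = [T, T, T]
r5 m[φ4→X6] = [T, T, T]
r5 m[φ5→X2] = [T, F, F]
r5 m[φ6→X6] = [T, T, T]
r5 m[φ7→X13] = [T, F, T]
r5 m[φ8→X14] = [T, T, F]
r5 m[φ9→X6] = [T, T, F]
r5 m[φ10→X14] = [T, F, F]
r5 m[X9→φ0] = [T, T, T]
r5 m[X9→φ1] = [F, T, T]
r5 m[X13→φ1] = [T, F, T]
r5 m[X13→φ4] = [T, F, T]
r5 m[X13→φ7] = [T, T, T]
r5 m[X5→φ3] = [T, T, T]
r5 m[X11→φ3] = [T, T, T]
r5 m[X6→φ4] = [T, T, F]
r5 m[X6→φ6] = [T, T, F]
r5 m[X6→φ9] = [T, T, T]
r5 m[X2→φ0] = [T, F, F]
r5 m[X2→φ2] = [T, F, F]
r5 m[X2→φ3] = [T, F, F]
r5 m[X2→φ5] = [T, T, F]
r5 m[X14→φ0] = [T, F, F]
r5 m[X14→φ8] = [T, F, F]
r5 m[X14→φ10] = [T, T, F]
r5 m[X7→φ2] = [T, T, T]
fixed point reached at round 5
b[X9] = ⊗ incoming = [F, T, T]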